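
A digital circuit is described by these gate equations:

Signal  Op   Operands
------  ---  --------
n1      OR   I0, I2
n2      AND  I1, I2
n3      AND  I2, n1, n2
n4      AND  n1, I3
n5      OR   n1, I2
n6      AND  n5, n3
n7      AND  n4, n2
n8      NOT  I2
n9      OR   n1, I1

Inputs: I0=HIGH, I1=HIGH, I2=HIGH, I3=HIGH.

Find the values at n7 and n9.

n7 = HIGH; n9 = HIGH

n1 = I0 OR I2 = HIGH OR HIGH = HIGH
n2 = I1 AND I2 = HIGH AND HIGH = HIGH
n4 = n1 AND I3 = HIGH AND HIGH = HIGH
n7 = n4 AND n2 = HIGH AND HIGH = HIGH
n9 = n1 OR I1 = HIGH OR HIGH = HIGH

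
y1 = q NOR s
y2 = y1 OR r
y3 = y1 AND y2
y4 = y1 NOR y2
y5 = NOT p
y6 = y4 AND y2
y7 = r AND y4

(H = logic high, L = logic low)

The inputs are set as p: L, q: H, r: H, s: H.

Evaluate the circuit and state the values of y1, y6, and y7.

y1 = q NOR s = H NOR H = L
y2 = y1 OR r = L OR H = H
y4 = y1 NOR y2 = L NOR H = L
y6 = y4 AND y2 = L AND H = L
y7 = r AND y4 = H AND L = L

y1 = L  y6 = L  y7 = L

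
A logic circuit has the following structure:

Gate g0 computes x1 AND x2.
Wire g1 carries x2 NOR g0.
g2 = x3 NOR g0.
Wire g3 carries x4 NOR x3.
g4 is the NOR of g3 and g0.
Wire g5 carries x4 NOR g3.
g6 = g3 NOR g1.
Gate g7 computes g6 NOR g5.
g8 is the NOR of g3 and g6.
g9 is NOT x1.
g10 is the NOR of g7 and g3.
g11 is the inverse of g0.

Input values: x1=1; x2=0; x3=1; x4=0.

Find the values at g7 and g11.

g7 = 0  g11 = 1

g0 = x1 AND x2 = 1 AND 0 = 0
g1 = x2 NOR g0 = 0 NOR 0 = 1
g3 = x4 NOR x3 = 0 NOR 1 = 0
g5 = x4 NOR g3 = 0 NOR 0 = 1
g6 = g3 NOR g1 = 0 NOR 1 = 0
g7 = g6 NOR g5 = 0 NOR 1 = 0
g11 = NOT g0 = NOT 0 = 1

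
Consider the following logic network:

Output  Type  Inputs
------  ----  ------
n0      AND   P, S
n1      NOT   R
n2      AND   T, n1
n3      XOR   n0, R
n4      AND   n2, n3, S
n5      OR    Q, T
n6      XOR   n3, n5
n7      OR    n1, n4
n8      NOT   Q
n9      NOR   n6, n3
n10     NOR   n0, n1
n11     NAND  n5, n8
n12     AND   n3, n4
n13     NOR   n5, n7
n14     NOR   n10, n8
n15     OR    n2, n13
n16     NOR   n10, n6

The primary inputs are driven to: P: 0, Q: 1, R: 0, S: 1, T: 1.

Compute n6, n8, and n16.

n6 = 1, n8 = 0, n16 = 0

n0 = P AND S = 0 AND 1 = 0
n1 = NOT R = NOT 0 = 1
n3 = n0 XOR R = 0 XOR 0 = 0
n5 = Q OR T = 1 OR 1 = 1
n6 = n3 XOR n5 = 0 XOR 1 = 1
n8 = NOT Q = NOT 1 = 0
n10 = n0 NOR n1 = 0 NOR 1 = 0
n16 = n10 NOR n6 = 0 NOR 1 = 0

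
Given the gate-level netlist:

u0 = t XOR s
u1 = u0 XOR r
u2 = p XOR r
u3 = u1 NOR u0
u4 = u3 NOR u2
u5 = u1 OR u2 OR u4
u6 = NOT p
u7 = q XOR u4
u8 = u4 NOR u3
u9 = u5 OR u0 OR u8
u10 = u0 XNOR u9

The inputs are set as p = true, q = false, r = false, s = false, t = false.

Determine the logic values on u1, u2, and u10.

u1 = false, u2 = true, u10 = false

u0 = t XOR s = false XOR false = false
u1 = u0 XOR r = false XOR false = false
u2 = p XOR r = true XOR false = true
u3 = u1 NOR u0 = false NOR false = true
u4 = u3 NOR u2 = true NOR true = false
u5 = u1 OR u2 OR u4 = false OR true OR false = true
u8 = u4 NOR u3 = false NOR true = false
u9 = u5 OR u0 OR u8 = true OR false OR false = true
u10 = u0 XNOR u9 = false XNOR true = false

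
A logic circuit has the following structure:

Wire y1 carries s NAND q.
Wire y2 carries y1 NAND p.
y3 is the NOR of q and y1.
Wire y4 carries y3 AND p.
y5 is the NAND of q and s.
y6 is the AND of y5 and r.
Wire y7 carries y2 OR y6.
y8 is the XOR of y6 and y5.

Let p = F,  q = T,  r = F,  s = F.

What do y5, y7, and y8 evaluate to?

y5 = T; y7 = T; y8 = T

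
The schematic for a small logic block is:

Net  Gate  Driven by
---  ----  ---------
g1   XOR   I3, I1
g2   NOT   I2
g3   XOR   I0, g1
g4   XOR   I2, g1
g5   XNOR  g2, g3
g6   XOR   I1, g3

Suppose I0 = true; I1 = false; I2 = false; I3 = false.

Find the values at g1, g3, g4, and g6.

g1 = I3 XOR I1 = false XOR false = false
g3 = I0 XOR g1 = true XOR false = true
g4 = I2 XOR g1 = false XOR false = false
g6 = I1 XOR g3 = false XOR true = true

g1 = false; g3 = true; g4 = false; g6 = true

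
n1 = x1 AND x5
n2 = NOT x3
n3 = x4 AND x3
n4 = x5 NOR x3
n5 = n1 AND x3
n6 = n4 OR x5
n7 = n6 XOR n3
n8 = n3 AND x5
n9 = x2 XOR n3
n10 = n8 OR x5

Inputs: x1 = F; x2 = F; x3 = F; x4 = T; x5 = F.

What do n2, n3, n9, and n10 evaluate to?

n2 = NOT x3 = NOT F = T
n3 = x4 AND x3 = T AND F = F
n8 = n3 AND x5 = F AND F = F
n9 = x2 XOR n3 = F XOR F = F
n10 = n8 OR x5 = F OR F = F

n2 = T, n3 = F, n9 = F, n10 = F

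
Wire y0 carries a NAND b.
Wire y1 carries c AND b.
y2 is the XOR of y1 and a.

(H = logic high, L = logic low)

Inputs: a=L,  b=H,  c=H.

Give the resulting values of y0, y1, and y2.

y0 = a NAND b = L NAND H = H
y1 = c AND b = H AND H = H
y2 = y1 XOR a = H XOR L = H

y0 = H, y1 = H, y2 = H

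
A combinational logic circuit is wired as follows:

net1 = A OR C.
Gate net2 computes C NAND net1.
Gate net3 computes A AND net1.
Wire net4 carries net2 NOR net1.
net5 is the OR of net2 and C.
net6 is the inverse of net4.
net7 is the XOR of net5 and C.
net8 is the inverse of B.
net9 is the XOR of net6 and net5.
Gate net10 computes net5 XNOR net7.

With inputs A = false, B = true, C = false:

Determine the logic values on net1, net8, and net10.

net1 = false, net8 = false, net10 = true

net1 = A OR C = false OR false = false
net2 = C NAND net1 = false NAND false = true
net5 = net2 OR C = true OR false = true
net7 = net5 XOR C = true XOR false = true
net8 = NOT B = NOT true = false
net10 = net5 XNOR net7 = true XNOR true = true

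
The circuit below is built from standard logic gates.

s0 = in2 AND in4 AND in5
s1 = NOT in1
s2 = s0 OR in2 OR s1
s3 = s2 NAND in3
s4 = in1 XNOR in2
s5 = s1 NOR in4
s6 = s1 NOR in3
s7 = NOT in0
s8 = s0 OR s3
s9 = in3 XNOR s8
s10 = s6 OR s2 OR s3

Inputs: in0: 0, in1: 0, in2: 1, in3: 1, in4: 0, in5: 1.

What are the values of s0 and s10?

s0 = in2 AND in4 AND in5 = 1 AND 0 AND 1 = 0
s1 = NOT in1 = NOT 0 = 1
s2 = s0 OR in2 OR s1 = 0 OR 1 OR 1 = 1
s3 = s2 NAND in3 = 1 NAND 1 = 0
s6 = s1 NOR in3 = 1 NOR 1 = 0
s10 = s6 OR s2 OR s3 = 0 OR 1 OR 0 = 1

s0 = 0; s10 = 1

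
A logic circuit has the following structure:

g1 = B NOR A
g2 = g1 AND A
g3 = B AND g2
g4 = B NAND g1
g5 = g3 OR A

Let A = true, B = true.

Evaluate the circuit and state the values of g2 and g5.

g2 = false, g5 = true

g1 = B NOR A = true NOR true = false
g2 = g1 AND A = false AND true = false
g3 = B AND g2 = true AND false = false
g5 = g3 OR A = false OR true = true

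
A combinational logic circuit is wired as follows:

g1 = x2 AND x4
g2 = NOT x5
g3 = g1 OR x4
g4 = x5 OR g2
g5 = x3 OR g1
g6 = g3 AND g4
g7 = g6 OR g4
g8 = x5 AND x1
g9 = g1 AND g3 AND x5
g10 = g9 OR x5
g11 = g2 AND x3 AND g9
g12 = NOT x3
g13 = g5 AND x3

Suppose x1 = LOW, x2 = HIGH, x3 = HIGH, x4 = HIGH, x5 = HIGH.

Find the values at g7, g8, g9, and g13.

g7 = HIGH, g8 = LOW, g9 = HIGH, g13 = HIGH

g1 = x2 AND x4 = HIGH AND HIGH = HIGH
g2 = NOT x5 = NOT HIGH = LOW
g3 = g1 OR x4 = HIGH OR HIGH = HIGH
g4 = x5 OR g2 = HIGH OR LOW = HIGH
g5 = x3 OR g1 = HIGH OR HIGH = HIGH
g6 = g3 AND g4 = HIGH AND HIGH = HIGH
g7 = g6 OR g4 = HIGH OR HIGH = HIGH
g8 = x5 AND x1 = HIGH AND LOW = LOW
g9 = g1 AND g3 AND x5 = HIGH AND HIGH AND HIGH = HIGH
g13 = g5 AND x3 = HIGH AND HIGH = HIGH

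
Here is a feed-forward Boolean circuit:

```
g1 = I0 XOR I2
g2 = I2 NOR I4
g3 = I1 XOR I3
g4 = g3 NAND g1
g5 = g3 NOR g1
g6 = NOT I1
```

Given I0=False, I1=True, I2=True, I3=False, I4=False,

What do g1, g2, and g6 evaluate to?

g1 = I0 XOR I2 = False XOR True = True
g2 = I2 NOR I4 = True NOR False = False
g6 = NOT I1 = NOT True = False

g1 = True, g2 = False, g6 = False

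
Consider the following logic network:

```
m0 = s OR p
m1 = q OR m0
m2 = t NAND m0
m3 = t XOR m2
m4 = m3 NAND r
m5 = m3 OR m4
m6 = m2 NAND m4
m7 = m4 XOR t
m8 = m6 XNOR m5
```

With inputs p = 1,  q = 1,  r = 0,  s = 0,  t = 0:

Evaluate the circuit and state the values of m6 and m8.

m6 = 0, m8 = 0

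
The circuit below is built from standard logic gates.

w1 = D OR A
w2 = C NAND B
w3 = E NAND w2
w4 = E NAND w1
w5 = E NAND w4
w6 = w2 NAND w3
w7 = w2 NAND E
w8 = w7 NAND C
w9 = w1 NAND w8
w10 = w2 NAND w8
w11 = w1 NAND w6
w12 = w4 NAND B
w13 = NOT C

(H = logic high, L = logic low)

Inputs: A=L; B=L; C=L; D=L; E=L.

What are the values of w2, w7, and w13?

w2 = C NAND B = L NAND L = H
w7 = w2 NAND E = H NAND L = H
w13 = NOT C = NOT L = H

w2 = H; w7 = H; w13 = H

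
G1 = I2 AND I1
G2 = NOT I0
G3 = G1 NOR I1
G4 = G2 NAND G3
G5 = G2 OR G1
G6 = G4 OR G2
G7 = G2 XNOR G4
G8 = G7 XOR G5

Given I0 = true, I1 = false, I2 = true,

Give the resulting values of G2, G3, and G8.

G1 = I2 AND I1 = true AND false = false
G2 = NOT I0 = NOT true = false
G3 = G1 NOR I1 = false NOR false = true
G4 = G2 NAND G3 = false NAND true = true
G5 = G2 OR G1 = false OR false = false
G7 = G2 XNOR G4 = false XNOR true = false
G8 = G7 XOR G5 = false XOR false = false

G2 = false  G3 = true  G8 = false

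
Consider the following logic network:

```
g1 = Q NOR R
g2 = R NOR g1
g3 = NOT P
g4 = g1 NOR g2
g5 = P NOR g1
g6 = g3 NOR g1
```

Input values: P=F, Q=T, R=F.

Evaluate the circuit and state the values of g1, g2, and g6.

g1 = Q NOR R = T NOR F = F
g2 = R NOR g1 = F NOR F = T
g3 = NOT P = NOT F = T
g6 = g3 NOR g1 = T NOR F = F

g1 = F, g2 = T, g6 = F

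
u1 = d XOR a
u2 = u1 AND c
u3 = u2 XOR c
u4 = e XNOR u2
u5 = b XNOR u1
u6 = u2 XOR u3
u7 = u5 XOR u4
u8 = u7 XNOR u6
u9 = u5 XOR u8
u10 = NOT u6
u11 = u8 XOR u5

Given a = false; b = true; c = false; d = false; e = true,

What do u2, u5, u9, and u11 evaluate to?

u2 = false, u5 = false, u9 = true, u11 = true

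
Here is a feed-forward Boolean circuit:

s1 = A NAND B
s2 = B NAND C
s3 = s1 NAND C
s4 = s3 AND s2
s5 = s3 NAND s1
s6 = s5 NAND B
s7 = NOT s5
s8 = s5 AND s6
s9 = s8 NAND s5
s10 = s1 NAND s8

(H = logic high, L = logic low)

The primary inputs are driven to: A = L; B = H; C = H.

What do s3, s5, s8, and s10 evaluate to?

s3 = L; s5 = H; s8 = L; s10 = H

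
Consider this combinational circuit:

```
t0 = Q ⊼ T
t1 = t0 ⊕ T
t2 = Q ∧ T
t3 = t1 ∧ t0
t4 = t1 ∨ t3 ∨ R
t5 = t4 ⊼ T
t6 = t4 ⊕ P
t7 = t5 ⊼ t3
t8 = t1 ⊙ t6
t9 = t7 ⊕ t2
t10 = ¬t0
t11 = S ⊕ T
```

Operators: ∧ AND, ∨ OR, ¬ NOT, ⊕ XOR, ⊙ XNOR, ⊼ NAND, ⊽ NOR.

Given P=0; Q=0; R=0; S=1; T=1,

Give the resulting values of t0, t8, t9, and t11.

t0 = 1, t8 = 1, t9 = 1, t11 = 0

t0 = Q NAND T = 0 NAND 1 = 1
t1 = t0 XOR T = 1 XOR 1 = 0
t2 = Q AND T = 0 AND 1 = 0
t3 = t1 AND t0 = 0 AND 1 = 0
t4 = t1 OR t3 OR R = 0 OR 0 OR 0 = 0
t5 = t4 NAND T = 0 NAND 1 = 1
t6 = t4 XOR P = 0 XOR 0 = 0
t7 = t5 NAND t3 = 1 NAND 0 = 1
t8 = t1 XNOR t6 = 0 XNOR 0 = 1
t9 = t7 XOR t2 = 1 XOR 0 = 1
t11 = S XOR T = 1 XOR 1 = 0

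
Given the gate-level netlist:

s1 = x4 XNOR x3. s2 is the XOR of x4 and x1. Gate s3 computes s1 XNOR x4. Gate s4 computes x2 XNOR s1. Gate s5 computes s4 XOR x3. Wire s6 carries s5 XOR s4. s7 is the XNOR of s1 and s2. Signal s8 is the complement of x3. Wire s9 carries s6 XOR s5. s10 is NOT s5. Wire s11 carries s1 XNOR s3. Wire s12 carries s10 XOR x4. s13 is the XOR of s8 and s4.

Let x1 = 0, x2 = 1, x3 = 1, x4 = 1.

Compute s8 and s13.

s1 = x4 XNOR x3 = 1 XNOR 1 = 1
s4 = x2 XNOR s1 = 1 XNOR 1 = 1
s8 = NOT x3 = NOT 1 = 0
s13 = s8 XOR s4 = 0 XOR 1 = 1

s8 = 0, s13 = 1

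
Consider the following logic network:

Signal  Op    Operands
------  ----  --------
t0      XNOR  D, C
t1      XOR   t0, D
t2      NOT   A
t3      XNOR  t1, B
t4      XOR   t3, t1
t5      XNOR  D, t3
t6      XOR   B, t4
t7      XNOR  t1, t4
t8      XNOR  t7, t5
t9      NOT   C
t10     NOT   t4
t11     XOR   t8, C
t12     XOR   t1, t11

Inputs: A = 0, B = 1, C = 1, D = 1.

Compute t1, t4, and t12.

t0 = D XNOR C = 1 XNOR 1 = 1
t1 = t0 XOR D = 1 XOR 1 = 0
t3 = t1 XNOR B = 0 XNOR 1 = 0
t4 = t3 XOR t1 = 0 XOR 0 = 0
t5 = D XNOR t3 = 1 XNOR 0 = 0
t7 = t1 XNOR t4 = 0 XNOR 0 = 1
t8 = t7 XNOR t5 = 1 XNOR 0 = 0
t11 = t8 XOR C = 0 XOR 1 = 1
t12 = t1 XOR t11 = 0 XOR 1 = 1

t1 = 0  t4 = 0  t12 = 1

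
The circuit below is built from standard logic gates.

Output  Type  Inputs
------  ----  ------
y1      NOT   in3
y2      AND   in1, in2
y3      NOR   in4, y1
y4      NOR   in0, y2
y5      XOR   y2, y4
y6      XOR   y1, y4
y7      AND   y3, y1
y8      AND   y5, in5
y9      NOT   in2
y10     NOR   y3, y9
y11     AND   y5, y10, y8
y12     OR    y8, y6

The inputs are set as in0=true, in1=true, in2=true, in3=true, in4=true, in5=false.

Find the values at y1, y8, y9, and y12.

y1 = false, y8 = false, y9 = false, y12 = false

y1 = NOT in3 = NOT true = false
y2 = in1 AND in2 = true AND true = true
y4 = in0 NOR y2 = true NOR true = false
y5 = y2 XOR y4 = true XOR false = true
y6 = y1 XOR y4 = false XOR false = false
y8 = y5 AND in5 = true AND false = false
y9 = NOT in2 = NOT true = false
y12 = y8 OR y6 = false OR false = false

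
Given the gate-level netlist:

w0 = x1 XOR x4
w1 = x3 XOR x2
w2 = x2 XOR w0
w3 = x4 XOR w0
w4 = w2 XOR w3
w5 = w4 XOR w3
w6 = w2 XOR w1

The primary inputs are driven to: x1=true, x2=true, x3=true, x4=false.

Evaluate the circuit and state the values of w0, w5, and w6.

w0 = true, w5 = false, w6 = false

w0 = x1 XOR x4 = true XOR false = true
w1 = x3 XOR x2 = true XOR true = false
w2 = x2 XOR w0 = true XOR true = false
w3 = x4 XOR w0 = false XOR true = true
w4 = w2 XOR w3 = false XOR true = true
w5 = w4 XOR w3 = true XOR true = false
w6 = w2 XOR w1 = false XOR false = false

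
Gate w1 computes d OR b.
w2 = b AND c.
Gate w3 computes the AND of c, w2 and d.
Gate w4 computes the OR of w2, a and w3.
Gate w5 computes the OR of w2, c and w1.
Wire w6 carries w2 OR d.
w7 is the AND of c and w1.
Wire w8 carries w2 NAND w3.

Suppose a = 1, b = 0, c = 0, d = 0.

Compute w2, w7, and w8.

w2 = 0, w7 = 0, w8 = 1

w1 = d OR b = 0 OR 0 = 0
w2 = b AND c = 0 AND 0 = 0
w3 = c AND w2 AND d = 0 AND 0 AND 0 = 0
w7 = c AND w1 = 0 AND 0 = 0
w8 = w2 NAND w3 = 0 NAND 0 = 1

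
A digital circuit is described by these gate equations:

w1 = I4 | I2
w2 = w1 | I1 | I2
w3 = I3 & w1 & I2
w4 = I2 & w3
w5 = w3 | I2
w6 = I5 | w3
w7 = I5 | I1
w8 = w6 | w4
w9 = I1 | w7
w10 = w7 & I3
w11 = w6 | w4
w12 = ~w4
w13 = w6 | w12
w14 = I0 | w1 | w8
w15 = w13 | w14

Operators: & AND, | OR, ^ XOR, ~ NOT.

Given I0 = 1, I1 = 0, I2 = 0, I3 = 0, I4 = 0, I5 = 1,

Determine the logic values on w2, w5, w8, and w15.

w2 = 0, w5 = 0, w8 = 1, w15 = 1

w1 = I4 OR I2 = 0 OR 0 = 0
w2 = w1 OR I1 OR I2 = 0 OR 0 OR 0 = 0
w3 = I3 AND w1 AND I2 = 0 AND 0 AND 0 = 0
w4 = I2 AND w3 = 0 AND 0 = 0
w5 = w3 OR I2 = 0 OR 0 = 0
w6 = I5 OR w3 = 1 OR 0 = 1
w8 = w6 OR w4 = 1 OR 0 = 1
w12 = NOT w4 = NOT 0 = 1
w13 = w6 OR w12 = 1 OR 1 = 1
w14 = I0 OR w1 OR w8 = 1 OR 0 OR 1 = 1
w15 = w13 OR w14 = 1 OR 1 = 1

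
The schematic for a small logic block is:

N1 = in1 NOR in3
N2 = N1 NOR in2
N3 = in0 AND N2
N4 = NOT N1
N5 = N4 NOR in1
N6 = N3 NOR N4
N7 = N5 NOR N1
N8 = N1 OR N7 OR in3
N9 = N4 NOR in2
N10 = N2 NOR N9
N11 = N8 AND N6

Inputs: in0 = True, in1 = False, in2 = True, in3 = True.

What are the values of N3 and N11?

N3 = False, N11 = False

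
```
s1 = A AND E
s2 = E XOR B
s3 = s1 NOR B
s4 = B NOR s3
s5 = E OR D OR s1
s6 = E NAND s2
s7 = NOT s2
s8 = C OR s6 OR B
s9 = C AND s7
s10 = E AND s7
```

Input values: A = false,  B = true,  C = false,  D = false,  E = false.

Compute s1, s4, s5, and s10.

s1 = false  s4 = false  s5 = false  s10 = false

s1 = A AND E = false AND false = false
s2 = E XOR B = false XOR true = true
s3 = s1 NOR B = false NOR true = false
s4 = B NOR s3 = true NOR false = false
s5 = E OR D OR s1 = false OR false OR false = false
s7 = NOT s2 = NOT true = false
s10 = E AND s7 = false AND false = false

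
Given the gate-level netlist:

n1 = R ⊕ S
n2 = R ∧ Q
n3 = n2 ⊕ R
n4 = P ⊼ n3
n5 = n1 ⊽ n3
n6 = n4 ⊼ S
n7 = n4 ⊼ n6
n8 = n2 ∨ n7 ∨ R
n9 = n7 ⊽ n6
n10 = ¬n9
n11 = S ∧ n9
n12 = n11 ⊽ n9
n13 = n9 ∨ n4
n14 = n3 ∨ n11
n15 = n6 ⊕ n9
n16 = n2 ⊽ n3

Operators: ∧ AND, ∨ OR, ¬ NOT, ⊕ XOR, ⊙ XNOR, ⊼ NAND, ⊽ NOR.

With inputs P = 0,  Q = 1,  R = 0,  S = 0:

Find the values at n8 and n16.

n8 = 0; n16 = 1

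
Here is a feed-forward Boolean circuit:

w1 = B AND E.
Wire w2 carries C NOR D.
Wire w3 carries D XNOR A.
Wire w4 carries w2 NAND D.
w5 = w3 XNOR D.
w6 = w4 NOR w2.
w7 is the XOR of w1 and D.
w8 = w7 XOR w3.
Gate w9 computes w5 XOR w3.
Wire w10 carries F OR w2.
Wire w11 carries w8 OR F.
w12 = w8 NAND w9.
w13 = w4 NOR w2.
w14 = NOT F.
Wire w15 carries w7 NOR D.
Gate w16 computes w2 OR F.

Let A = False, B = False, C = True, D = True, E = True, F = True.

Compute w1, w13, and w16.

w1 = B AND E = False AND True = False
w2 = C NOR D = True NOR True = False
w4 = w2 NAND D = False NAND True = True
w13 = w4 NOR w2 = True NOR False = False
w16 = w2 OR F = False OR True = True

w1 = False  w13 = False  w16 = True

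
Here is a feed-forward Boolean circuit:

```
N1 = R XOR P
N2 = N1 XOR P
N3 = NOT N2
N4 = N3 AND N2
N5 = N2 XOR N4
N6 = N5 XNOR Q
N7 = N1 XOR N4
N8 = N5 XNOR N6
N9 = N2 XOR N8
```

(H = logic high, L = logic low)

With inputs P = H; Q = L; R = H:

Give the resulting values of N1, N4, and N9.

N1 = L  N4 = L  N9 = H

N1 = R XOR P = H XOR H = L
N2 = N1 XOR P = L XOR H = H
N3 = NOT N2 = NOT H = L
N4 = N3 AND N2 = L AND H = L
N5 = N2 XOR N4 = H XOR L = H
N6 = N5 XNOR Q = H XNOR L = L
N8 = N5 XNOR N6 = H XNOR L = L
N9 = N2 XOR N8 = H XOR L = H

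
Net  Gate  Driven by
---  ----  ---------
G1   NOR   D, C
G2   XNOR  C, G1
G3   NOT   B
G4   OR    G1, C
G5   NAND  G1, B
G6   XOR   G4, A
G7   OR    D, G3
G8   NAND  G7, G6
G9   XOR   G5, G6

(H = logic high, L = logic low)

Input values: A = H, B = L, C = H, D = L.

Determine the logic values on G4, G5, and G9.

G1 = D NOR C = L NOR H = L
G4 = G1 OR C = L OR H = H
G5 = G1 NAND B = L NAND L = H
G6 = G4 XOR A = H XOR H = L
G9 = G5 XOR G6 = H XOR L = H

G4 = H; G5 = H; G9 = H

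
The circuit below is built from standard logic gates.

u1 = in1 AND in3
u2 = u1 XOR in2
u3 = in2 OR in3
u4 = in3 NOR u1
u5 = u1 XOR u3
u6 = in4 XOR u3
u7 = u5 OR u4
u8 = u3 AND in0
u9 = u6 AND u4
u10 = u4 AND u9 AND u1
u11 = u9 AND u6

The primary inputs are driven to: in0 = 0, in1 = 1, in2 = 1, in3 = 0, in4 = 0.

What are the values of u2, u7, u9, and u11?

u1 = in1 AND in3 = 1 AND 0 = 0
u2 = u1 XOR in2 = 0 XOR 1 = 1
u3 = in2 OR in3 = 1 OR 0 = 1
u4 = in3 NOR u1 = 0 NOR 0 = 1
u5 = u1 XOR u3 = 0 XOR 1 = 1
u6 = in4 XOR u3 = 0 XOR 1 = 1
u7 = u5 OR u4 = 1 OR 1 = 1
u9 = u6 AND u4 = 1 AND 1 = 1
u11 = u9 AND u6 = 1 AND 1 = 1

u2 = 1, u7 = 1, u9 = 1, u11 = 1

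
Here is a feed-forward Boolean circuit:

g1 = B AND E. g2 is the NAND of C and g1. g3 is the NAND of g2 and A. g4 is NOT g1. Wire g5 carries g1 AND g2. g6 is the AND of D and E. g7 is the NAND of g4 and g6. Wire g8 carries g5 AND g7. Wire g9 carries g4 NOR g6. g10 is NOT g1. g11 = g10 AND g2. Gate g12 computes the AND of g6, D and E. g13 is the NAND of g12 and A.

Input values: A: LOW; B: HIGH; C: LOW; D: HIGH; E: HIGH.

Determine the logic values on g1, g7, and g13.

g1 = B AND E = HIGH AND HIGH = HIGH
g4 = NOT g1 = NOT HIGH = LOW
g6 = D AND E = HIGH AND HIGH = HIGH
g7 = g4 NAND g6 = LOW NAND HIGH = HIGH
g12 = g6 AND D AND E = HIGH AND HIGH AND HIGH = HIGH
g13 = g12 NAND A = HIGH NAND LOW = HIGH

g1 = HIGH, g7 = HIGH, g13 = HIGH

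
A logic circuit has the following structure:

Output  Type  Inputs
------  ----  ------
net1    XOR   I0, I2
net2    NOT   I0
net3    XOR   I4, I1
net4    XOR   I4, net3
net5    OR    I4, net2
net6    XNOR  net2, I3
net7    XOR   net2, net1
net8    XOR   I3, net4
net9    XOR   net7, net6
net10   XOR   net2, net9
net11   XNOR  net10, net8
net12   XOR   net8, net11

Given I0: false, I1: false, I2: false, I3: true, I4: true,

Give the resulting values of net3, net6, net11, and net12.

net3 = true  net6 = true  net11 = true  net12 = false

net1 = I0 XOR I2 = false XOR false = false
net2 = NOT I0 = NOT false = true
net3 = I4 XOR I1 = true XOR false = true
net4 = I4 XOR net3 = true XOR true = false
net6 = net2 XNOR I3 = true XNOR true = true
net7 = net2 XOR net1 = true XOR false = true
net8 = I3 XOR net4 = true XOR false = true
net9 = net7 XOR net6 = true XOR true = false
net10 = net2 XOR net9 = true XOR false = true
net11 = net10 XNOR net8 = true XNOR true = true
net12 = net8 XOR net11 = true XOR true = false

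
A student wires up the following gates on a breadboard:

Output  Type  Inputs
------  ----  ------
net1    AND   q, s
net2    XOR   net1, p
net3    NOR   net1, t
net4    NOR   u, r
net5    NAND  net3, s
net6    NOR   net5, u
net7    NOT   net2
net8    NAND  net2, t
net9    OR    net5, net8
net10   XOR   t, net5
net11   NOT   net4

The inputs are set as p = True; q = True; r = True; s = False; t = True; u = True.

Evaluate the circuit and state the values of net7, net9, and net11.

net7 = False  net9 = True  net11 = True

net1 = q AND s = True AND False = False
net2 = net1 XOR p = False XOR True = True
net3 = net1 NOR t = False NOR True = False
net4 = u NOR r = True NOR True = False
net5 = net3 NAND s = False NAND False = True
net7 = NOT net2 = NOT True = False
net8 = net2 NAND t = True NAND True = False
net9 = net5 OR net8 = True OR False = True
net11 = NOT net4 = NOT False = True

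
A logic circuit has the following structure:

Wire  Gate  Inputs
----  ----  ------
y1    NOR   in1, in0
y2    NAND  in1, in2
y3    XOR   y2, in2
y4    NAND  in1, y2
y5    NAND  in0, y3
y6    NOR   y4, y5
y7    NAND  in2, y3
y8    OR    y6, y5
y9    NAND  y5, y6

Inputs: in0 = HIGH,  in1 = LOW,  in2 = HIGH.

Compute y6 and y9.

y2 = in1 NAND in2 = LOW NAND HIGH = HIGH
y3 = y2 XOR in2 = HIGH XOR HIGH = LOW
y4 = in1 NAND y2 = LOW NAND HIGH = HIGH
y5 = in0 NAND y3 = HIGH NAND LOW = HIGH
y6 = y4 NOR y5 = HIGH NOR HIGH = LOW
y9 = y5 NAND y6 = HIGH NAND LOW = HIGH

y6 = LOW  y9 = HIGH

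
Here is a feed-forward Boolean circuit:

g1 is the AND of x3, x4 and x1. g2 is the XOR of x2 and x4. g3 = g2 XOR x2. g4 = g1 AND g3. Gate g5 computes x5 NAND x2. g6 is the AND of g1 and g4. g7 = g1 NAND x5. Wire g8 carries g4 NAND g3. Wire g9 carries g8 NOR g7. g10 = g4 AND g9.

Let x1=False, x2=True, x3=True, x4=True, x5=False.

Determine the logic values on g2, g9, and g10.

g2 = False; g9 = False; g10 = False

g1 = x3 AND x4 AND x1 = True AND True AND False = False
g2 = x2 XOR x4 = True XOR True = False
g3 = g2 XOR x2 = False XOR True = True
g4 = g1 AND g3 = False AND True = False
g7 = g1 NAND x5 = False NAND False = True
g8 = g4 NAND g3 = False NAND True = True
g9 = g8 NOR g7 = True NOR True = False
g10 = g4 AND g9 = False AND False = False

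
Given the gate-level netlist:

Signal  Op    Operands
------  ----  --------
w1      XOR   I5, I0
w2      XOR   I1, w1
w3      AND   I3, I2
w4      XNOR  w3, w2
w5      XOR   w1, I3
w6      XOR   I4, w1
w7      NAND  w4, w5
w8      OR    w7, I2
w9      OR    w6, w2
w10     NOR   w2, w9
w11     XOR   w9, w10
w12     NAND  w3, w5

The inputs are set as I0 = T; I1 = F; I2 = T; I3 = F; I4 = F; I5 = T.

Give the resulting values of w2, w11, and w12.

w1 = I5 XOR I0 = T XOR T = F
w2 = I1 XOR w1 = F XOR F = F
w3 = I3 AND I2 = F AND T = F
w5 = w1 XOR I3 = F XOR F = F
w6 = I4 XOR w1 = F XOR F = F
w9 = w6 OR w2 = F OR F = F
w10 = w2 NOR w9 = F NOR F = T
w11 = w9 XOR w10 = F XOR T = T
w12 = w3 NAND w5 = F NAND F = T

w2 = F  w11 = T  w12 = T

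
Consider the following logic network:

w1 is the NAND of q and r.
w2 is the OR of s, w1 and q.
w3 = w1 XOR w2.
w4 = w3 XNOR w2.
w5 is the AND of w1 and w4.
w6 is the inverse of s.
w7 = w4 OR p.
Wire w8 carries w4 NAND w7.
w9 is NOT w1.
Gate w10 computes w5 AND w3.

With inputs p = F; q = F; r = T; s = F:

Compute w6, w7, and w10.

w1 = q NAND r = F NAND T = T
w2 = s OR w1 OR q = F OR T OR F = T
w3 = w1 XOR w2 = T XOR T = F
w4 = w3 XNOR w2 = F XNOR T = F
w5 = w1 AND w4 = T AND F = F
w6 = NOT s = NOT F = T
w7 = w4 OR p = F OR F = F
w10 = w5 AND w3 = F AND F = F

w6 = T; w7 = F; w10 = F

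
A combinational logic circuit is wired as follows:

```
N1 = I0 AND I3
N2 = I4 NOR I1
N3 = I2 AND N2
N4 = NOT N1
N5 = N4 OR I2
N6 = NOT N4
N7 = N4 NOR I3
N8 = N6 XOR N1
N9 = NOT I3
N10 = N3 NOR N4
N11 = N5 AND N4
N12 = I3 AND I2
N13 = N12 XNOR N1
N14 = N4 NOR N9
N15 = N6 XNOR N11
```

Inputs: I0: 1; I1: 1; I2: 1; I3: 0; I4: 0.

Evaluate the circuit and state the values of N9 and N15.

N9 = 1; N15 = 0

N1 = I0 AND I3 = 1 AND 0 = 0
N4 = NOT N1 = NOT 0 = 1
N5 = N4 OR I2 = 1 OR 1 = 1
N6 = NOT N4 = NOT 1 = 0
N9 = NOT I3 = NOT 0 = 1
N11 = N5 AND N4 = 1 AND 1 = 1
N15 = N6 XNOR N11 = 0 XNOR 1 = 0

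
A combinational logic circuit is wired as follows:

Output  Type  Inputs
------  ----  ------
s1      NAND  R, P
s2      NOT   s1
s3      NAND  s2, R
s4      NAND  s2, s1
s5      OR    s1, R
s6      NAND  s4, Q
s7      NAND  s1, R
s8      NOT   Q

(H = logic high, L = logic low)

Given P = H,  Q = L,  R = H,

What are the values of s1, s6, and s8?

s1 = L, s6 = H, s8 = H

s1 = R NAND P = H NAND H = L
s2 = NOT s1 = NOT L = H
s4 = s2 NAND s1 = H NAND L = H
s6 = s4 NAND Q = H NAND L = H
s8 = NOT Q = NOT L = H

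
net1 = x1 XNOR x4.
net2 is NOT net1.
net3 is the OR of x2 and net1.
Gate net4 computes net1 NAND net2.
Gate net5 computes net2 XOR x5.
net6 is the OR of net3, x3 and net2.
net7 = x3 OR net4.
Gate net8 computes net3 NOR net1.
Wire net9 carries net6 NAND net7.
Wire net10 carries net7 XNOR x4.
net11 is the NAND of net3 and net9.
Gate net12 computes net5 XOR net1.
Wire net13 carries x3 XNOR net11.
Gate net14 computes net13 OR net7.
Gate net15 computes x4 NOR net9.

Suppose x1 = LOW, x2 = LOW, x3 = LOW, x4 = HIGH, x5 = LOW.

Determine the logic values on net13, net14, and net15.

net13 = LOW, net14 = HIGH, net15 = LOW

net1 = x1 XNOR x4 = LOW XNOR HIGH = LOW
net2 = NOT net1 = NOT LOW = HIGH
net3 = x2 OR net1 = LOW OR LOW = LOW
net4 = net1 NAND net2 = LOW NAND HIGH = HIGH
net6 = net3 OR x3 OR net2 = LOW OR LOW OR HIGH = HIGH
net7 = x3 OR net4 = LOW OR HIGH = HIGH
net9 = net6 NAND net7 = HIGH NAND HIGH = LOW
net11 = net3 NAND net9 = LOW NAND LOW = HIGH
net13 = x3 XNOR net11 = LOW XNOR HIGH = LOW
net14 = net13 OR net7 = LOW OR HIGH = HIGH
net15 = x4 NOR net9 = HIGH NOR LOW = LOW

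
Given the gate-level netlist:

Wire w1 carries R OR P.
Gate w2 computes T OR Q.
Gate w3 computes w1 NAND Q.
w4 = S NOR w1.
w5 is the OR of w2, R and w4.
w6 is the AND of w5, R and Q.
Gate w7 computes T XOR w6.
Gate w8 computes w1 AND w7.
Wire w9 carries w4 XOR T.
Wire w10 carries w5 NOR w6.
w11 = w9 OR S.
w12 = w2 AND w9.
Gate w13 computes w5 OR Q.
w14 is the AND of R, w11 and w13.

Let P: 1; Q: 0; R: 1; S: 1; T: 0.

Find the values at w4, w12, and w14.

w4 = 0, w12 = 0, w14 = 1

w1 = R OR P = 1 OR 1 = 1
w2 = T OR Q = 0 OR 0 = 0
w4 = S NOR w1 = 1 NOR 1 = 0
w5 = w2 OR R OR w4 = 0 OR 1 OR 0 = 1
w9 = w4 XOR T = 0 XOR 0 = 0
w11 = w9 OR S = 0 OR 1 = 1
w12 = w2 AND w9 = 0 AND 0 = 0
w13 = w5 OR Q = 1 OR 0 = 1
w14 = R AND w11 AND w13 = 1 AND 1 AND 1 = 1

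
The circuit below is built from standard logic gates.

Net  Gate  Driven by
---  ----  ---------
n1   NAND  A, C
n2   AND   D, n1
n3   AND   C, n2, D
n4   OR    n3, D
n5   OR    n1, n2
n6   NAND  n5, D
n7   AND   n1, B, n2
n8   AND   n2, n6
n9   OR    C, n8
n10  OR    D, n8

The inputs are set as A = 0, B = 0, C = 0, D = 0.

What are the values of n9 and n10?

n1 = A NAND C = 0 NAND 0 = 1
n2 = D AND n1 = 0 AND 1 = 0
n5 = n1 OR n2 = 1 OR 0 = 1
n6 = n5 NAND D = 1 NAND 0 = 1
n8 = n2 AND n6 = 0 AND 1 = 0
n9 = C OR n8 = 0 OR 0 = 0
n10 = D OR n8 = 0 OR 0 = 0

n9 = 0; n10 = 0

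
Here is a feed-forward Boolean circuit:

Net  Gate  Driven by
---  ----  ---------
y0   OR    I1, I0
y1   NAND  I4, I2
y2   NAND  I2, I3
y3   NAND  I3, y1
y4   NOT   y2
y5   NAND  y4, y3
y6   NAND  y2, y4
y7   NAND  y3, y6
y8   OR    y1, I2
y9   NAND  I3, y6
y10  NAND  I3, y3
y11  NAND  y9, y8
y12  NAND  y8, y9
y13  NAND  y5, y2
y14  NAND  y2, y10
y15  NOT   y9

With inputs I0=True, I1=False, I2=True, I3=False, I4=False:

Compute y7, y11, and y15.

y7 = False, y11 = False, y15 = False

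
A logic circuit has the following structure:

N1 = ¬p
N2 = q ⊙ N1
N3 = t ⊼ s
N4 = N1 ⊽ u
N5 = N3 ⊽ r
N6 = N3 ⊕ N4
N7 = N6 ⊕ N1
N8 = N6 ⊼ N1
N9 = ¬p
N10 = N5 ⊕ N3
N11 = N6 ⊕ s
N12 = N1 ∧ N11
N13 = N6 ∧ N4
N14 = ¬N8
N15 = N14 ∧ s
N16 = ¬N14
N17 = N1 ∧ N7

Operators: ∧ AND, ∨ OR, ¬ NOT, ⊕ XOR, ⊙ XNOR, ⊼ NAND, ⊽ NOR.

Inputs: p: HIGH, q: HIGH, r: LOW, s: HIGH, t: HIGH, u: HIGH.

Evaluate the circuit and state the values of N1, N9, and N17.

N1 = NOT p = NOT HIGH = LOW
N3 = t NAND s = HIGH NAND HIGH = LOW
N4 = N1 NOR u = LOW NOR HIGH = LOW
N6 = N3 XOR N4 = LOW XOR LOW = LOW
N7 = N6 XOR N1 = LOW XOR LOW = LOW
N9 = NOT p = NOT HIGH = LOW
N17 = N1 AND N7 = LOW AND LOW = LOW

N1 = LOW  N9 = LOW  N17 = LOW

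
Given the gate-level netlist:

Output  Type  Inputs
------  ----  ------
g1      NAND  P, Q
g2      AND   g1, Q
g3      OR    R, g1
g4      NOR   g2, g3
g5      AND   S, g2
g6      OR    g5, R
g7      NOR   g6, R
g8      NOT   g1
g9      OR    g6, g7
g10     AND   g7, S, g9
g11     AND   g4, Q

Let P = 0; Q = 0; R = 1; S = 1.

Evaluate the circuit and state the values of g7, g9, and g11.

g7 = 0, g9 = 1, g11 = 0

g1 = P NAND Q = 0 NAND 0 = 1
g2 = g1 AND Q = 1 AND 0 = 0
g3 = R OR g1 = 1 OR 1 = 1
g4 = g2 NOR g3 = 0 NOR 1 = 0
g5 = S AND g2 = 1 AND 0 = 0
g6 = g5 OR R = 0 OR 1 = 1
g7 = g6 NOR R = 1 NOR 1 = 0
g9 = g6 OR g7 = 1 OR 0 = 1
g11 = g4 AND Q = 0 AND 0 = 0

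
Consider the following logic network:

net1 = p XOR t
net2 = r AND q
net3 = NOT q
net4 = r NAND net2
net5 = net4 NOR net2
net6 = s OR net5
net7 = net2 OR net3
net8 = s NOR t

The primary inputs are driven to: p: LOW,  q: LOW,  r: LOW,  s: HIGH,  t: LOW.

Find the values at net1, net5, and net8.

net1 = LOW, net5 = LOW, net8 = LOW

net1 = p XOR t = LOW XOR LOW = LOW
net2 = r AND q = LOW AND LOW = LOW
net4 = r NAND net2 = LOW NAND LOW = HIGH
net5 = net4 NOR net2 = HIGH NOR LOW = LOW
net8 = s NOR t = HIGH NOR LOW = LOW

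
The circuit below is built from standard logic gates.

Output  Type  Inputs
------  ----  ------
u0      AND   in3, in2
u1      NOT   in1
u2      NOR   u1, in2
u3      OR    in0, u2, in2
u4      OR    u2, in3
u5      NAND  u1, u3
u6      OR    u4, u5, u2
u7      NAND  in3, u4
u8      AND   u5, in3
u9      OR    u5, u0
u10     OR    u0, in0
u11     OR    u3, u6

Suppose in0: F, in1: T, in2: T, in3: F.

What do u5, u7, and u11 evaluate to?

u1 = NOT in1 = NOT T = F
u2 = u1 NOR in2 = F NOR T = F
u3 = in0 OR u2 OR in2 = F OR F OR T = T
u4 = u2 OR in3 = F OR F = F
u5 = u1 NAND u3 = F NAND T = T
u6 = u4 OR u5 OR u2 = F OR T OR F = T
u7 = in3 NAND u4 = F NAND F = T
u11 = u3 OR u6 = T OR T = T

u5 = T; u7 = T; u11 = T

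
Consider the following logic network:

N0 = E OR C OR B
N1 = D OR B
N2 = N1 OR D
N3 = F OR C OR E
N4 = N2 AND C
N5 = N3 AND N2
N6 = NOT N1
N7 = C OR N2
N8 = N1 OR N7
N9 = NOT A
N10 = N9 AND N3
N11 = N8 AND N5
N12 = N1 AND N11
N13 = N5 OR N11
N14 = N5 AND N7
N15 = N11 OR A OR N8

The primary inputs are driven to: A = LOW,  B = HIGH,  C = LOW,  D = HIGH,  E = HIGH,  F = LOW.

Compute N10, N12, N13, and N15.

N10 = HIGH; N12 = HIGH; N13 = HIGH; N15 = HIGH

N1 = D OR B = HIGH OR HIGH = HIGH
N2 = N1 OR D = HIGH OR HIGH = HIGH
N3 = F OR C OR E = LOW OR LOW OR HIGH = HIGH
N5 = N3 AND N2 = HIGH AND HIGH = HIGH
N7 = C OR N2 = LOW OR HIGH = HIGH
N8 = N1 OR N7 = HIGH OR HIGH = HIGH
N9 = NOT A = NOT LOW = HIGH
N10 = N9 AND N3 = HIGH AND HIGH = HIGH
N11 = N8 AND N5 = HIGH AND HIGH = HIGH
N12 = N1 AND N11 = HIGH AND HIGH = HIGH
N13 = N5 OR N11 = HIGH OR HIGH = HIGH
N15 = N11 OR A OR N8 = HIGH OR LOW OR HIGH = HIGH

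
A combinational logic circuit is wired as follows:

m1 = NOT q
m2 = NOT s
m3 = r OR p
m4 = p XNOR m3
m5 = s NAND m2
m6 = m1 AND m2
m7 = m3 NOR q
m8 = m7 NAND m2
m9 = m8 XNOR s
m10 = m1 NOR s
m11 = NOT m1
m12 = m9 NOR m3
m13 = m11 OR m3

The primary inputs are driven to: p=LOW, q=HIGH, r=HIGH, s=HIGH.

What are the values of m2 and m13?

m2 = LOW; m13 = HIGH

m1 = NOT q = NOT HIGH = LOW
m2 = NOT s = NOT HIGH = LOW
m3 = r OR p = HIGH OR LOW = HIGH
m11 = NOT m1 = NOT LOW = HIGH
m13 = m11 OR m3 = HIGH OR HIGH = HIGH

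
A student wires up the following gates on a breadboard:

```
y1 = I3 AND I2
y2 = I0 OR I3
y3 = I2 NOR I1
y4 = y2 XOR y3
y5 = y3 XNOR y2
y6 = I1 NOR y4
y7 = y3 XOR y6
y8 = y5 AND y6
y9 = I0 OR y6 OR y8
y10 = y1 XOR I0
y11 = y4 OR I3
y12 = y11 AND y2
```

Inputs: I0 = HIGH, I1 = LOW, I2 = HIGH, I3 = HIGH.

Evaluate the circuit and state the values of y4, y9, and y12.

y4 = HIGH, y9 = HIGH, y12 = HIGH

y2 = I0 OR I3 = HIGH OR HIGH = HIGH
y3 = I2 NOR I1 = HIGH NOR LOW = LOW
y4 = y2 XOR y3 = HIGH XOR LOW = HIGH
y5 = y3 XNOR y2 = LOW XNOR HIGH = LOW
y6 = I1 NOR y4 = LOW NOR HIGH = LOW
y8 = y5 AND y6 = LOW AND LOW = LOW
y9 = I0 OR y6 OR y8 = HIGH OR LOW OR LOW = HIGH
y11 = y4 OR I3 = HIGH OR HIGH = HIGH
y12 = y11 AND y2 = HIGH AND HIGH = HIGH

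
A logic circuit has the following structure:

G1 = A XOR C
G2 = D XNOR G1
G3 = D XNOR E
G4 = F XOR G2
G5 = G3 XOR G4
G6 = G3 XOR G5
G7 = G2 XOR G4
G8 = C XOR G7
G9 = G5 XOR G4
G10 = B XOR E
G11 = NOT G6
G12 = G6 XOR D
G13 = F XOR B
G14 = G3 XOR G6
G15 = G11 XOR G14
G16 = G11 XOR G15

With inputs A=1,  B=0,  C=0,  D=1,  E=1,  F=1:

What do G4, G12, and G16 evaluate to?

G4 = 0  G12 = 1  G16 = 1

G1 = A XOR C = 1 XOR 0 = 1
G2 = D XNOR G1 = 1 XNOR 1 = 1
G3 = D XNOR E = 1 XNOR 1 = 1
G4 = F XOR G2 = 1 XOR 1 = 0
G5 = G3 XOR G4 = 1 XOR 0 = 1
G6 = G3 XOR G5 = 1 XOR 1 = 0
G11 = NOT G6 = NOT 0 = 1
G12 = G6 XOR D = 0 XOR 1 = 1
G14 = G3 XOR G6 = 1 XOR 0 = 1
G15 = G11 XOR G14 = 1 XOR 1 = 0
G16 = G11 XOR G15 = 1 XOR 0 = 1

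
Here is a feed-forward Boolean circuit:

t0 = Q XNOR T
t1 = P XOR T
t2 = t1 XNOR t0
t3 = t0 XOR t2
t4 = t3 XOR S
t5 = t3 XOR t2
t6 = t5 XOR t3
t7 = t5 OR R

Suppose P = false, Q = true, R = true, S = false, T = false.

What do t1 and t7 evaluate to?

t0 = Q XNOR T = true XNOR false = false
t1 = P XOR T = false XOR false = false
t2 = t1 XNOR t0 = false XNOR false = true
t3 = t0 XOR t2 = false XOR true = true
t5 = t3 XOR t2 = true XOR true = false
t7 = t5 OR R = false OR true = true

t1 = false, t7 = true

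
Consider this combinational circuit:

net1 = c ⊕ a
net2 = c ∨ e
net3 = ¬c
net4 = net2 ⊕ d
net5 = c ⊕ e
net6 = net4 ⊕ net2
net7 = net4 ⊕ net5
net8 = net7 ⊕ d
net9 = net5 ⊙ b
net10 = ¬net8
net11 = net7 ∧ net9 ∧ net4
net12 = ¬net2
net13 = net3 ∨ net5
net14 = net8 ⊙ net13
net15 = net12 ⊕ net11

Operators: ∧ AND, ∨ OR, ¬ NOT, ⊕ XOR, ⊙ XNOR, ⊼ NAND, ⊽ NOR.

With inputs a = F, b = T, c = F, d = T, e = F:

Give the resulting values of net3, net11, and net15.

net3 = T, net11 = F, net15 = T

net2 = c OR e = F OR F = F
net3 = NOT c = NOT F = T
net4 = net2 XOR d = F XOR T = T
net5 = c XOR e = F XOR F = F
net7 = net4 XOR net5 = T XOR F = T
net9 = net5 XNOR b = F XNOR T = F
net11 = net7 AND net9 AND net4 = T AND F AND T = F
net12 = NOT net2 = NOT F = T
net15 = net12 XOR net11 = T XOR F = T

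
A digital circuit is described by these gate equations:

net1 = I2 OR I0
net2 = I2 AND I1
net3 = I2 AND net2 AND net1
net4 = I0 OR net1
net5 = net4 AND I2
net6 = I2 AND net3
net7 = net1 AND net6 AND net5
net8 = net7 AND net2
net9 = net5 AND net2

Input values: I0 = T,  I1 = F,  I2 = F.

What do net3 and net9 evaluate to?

net3 = F  net9 = F

net1 = I2 OR I0 = F OR T = T
net2 = I2 AND I1 = F AND F = F
net3 = I2 AND net2 AND net1 = F AND F AND T = F
net4 = I0 OR net1 = T OR T = T
net5 = net4 AND I2 = T AND F = F
net9 = net5 AND net2 = F AND F = F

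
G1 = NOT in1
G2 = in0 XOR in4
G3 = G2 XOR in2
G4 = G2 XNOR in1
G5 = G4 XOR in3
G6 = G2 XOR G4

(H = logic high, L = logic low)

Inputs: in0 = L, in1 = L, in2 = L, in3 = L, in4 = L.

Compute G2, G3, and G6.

G2 = L, G3 = L, G6 = H

G2 = in0 XOR in4 = L XOR L = L
G3 = G2 XOR in2 = L XOR L = L
G4 = G2 XNOR in1 = L XNOR L = H
G6 = G2 XOR G4 = L XOR H = H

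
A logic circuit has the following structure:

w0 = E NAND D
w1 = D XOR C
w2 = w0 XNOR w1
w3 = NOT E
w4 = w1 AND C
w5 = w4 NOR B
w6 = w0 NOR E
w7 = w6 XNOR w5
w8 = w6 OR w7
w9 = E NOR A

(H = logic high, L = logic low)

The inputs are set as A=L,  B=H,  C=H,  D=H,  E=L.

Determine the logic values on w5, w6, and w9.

w5 = L  w6 = L  w9 = H

w0 = E NAND D = L NAND H = H
w1 = D XOR C = H XOR H = L
w4 = w1 AND C = L AND H = L
w5 = w4 NOR B = L NOR H = L
w6 = w0 NOR E = H NOR L = L
w9 = E NOR A = L NOR L = H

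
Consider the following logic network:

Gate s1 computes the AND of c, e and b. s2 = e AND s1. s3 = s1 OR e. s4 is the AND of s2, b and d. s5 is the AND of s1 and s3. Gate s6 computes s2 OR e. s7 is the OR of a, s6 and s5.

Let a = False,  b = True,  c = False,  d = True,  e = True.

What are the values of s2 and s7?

s2 = False; s7 = True

s1 = c AND e AND b = False AND True AND True = False
s2 = e AND s1 = True AND False = False
s3 = s1 OR e = False OR True = True
s5 = s1 AND s3 = False AND True = False
s6 = s2 OR e = False OR True = True
s7 = a OR s6 OR s5 = False OR True OR False = True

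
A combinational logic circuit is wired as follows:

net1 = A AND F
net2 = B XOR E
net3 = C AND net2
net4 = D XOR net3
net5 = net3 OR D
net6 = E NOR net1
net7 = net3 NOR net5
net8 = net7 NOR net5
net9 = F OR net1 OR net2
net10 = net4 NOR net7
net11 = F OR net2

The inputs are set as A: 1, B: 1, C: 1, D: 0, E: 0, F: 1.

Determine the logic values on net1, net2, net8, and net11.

net1 = A AND F = 1 AND 1 = 1
net2 = B XOR E = 1 XOR 0 = 1
net3 = C AND net2 = 1 AND 1 = 1
net5 = net3 OR D = 1 OR 0 = 1
net7 = net3 NOR net5 = 1 NOR 1 = 0
net8 = net7 NOR net5 = 0 NOR 1 = 0
net11 = F OR net2 = 1 OR 1 = 1

net1 = 1, net2 = 1, net8 = 0, net11 = 1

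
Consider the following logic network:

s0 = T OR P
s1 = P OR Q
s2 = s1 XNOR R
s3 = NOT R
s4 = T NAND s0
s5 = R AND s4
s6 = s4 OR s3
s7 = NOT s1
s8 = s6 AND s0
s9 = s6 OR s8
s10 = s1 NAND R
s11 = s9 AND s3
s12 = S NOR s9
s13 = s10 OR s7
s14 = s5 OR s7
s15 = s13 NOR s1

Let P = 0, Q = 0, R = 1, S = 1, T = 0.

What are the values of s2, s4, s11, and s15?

s2 = 0; s4 = 1; s11 = 0; s15 = 0

s0 = T OR P = 0 OR 0 = 0
s1 = P OR Q = 0 OR 0 = 0
s2 = s1 XNOR R = 0 XNOR 1 = 0
s3 = NOT R = NOT 1 = 0
s4 = T NAND s0 = 0 NAND 0 = 1
s6 = s4 OR s3 = 1 OR 0 = 1
s7 = NOT s1 = NOT 0 = 1
s8 = s6 AND s0 = 1 AND 0 = 0
s9 = s6 OR s8 = 1 OR 0 = 1
s10 = s1 NAND R = 0 NAND 1 = 1
s11 = s9 AND s3 = 1 AND 0 = 0
s13 = s10 OR s7 = 1 OR 1 = 1
s15 = s13 NOR s1 = 1 NOR 0 = 0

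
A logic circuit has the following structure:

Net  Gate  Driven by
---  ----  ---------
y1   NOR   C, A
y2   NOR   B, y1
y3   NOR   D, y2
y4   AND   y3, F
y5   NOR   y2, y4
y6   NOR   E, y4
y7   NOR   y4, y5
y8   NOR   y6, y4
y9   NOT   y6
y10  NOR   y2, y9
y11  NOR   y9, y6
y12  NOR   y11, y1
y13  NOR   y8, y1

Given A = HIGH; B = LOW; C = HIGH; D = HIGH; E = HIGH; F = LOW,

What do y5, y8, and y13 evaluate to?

y1 = C NOR A = HIGH NOR HIGH = LOW
y2 = B NOR y1 = LOW NOR LOW = HIGH
y3 = D NOR y2 = HIGH NOR HIGH = LOW
y4 = y3 AND F = LOW AND LOW = LOW
y5 = y2 NOR y4 = HIGH NOR LOW = LOW
y6 = E NOR y4 = HIGH NOR LOW = LOW
y8 = y6 NOR y4 = LOW NOR LOW = HIGH
y13 = y8 NOR y1 = HIGH NOR LOW = LOW

y5 = LOW, y8 = HIGH, y13 = LOW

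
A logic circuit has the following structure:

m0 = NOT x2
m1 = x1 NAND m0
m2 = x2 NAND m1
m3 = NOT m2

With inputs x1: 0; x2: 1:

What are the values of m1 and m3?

m0 = NOT x2 = NOT 1 = 0
m1 = x1 NAND m0 = 0 NAND 0 = 1
m2 = x2 NAND m1 = 1 NAND 1 = 0
m3 = NOT m2 = NOT 0 = 1

m1 = 1, m3 = 1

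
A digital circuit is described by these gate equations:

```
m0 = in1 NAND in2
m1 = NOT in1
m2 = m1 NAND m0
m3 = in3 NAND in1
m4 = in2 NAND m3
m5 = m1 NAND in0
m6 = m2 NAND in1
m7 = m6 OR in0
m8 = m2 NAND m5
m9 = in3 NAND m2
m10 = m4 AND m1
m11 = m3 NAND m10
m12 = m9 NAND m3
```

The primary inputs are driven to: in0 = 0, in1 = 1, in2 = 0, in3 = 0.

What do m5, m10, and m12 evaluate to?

m0 = in1 NAND in2 = 1 NAND 0 = 1
m1 = NOT in1 = NOT 1 = 0
m2 = m1 NAND m0 = 0 NAND 1 = 1
m3 = in3 NAND in1 = 0 NAND 1 = 1
m4 = in2 NAND m3 = 0 NAND 1 = 1
m5 = m1 NAND in0 = 0 NAND 0 = 1
m9 = in3 NAND m2 = 0 NAND 1 = 1
m10 = m4 AND m1 = 1 AND 0 = 0
m12 = m9 NAND m3 = 1 NAND 1 = 0

m5 = 1  m10 = 0  m12 = 0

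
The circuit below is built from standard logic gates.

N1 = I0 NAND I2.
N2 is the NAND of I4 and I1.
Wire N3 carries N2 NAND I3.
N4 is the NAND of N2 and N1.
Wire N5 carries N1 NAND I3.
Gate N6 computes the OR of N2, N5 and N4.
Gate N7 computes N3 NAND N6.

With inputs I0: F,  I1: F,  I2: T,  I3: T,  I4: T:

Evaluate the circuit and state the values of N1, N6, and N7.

N1 = I0 NAND I2 = F NAND T = T
N2 = I4 NAND I1 = T NAND F = T
N3 = N2 NAND I3 = T NAND T = F
N4 = N2 NAND N1 = T NAND T = F
N5 = N1 NAND I3 = T NAND T = F
N6 = N2 OR N5 OR N4 = T OR F OR F = T
N7 = N3 NAND N6 = F NAND T = T

N1 = T; N6 = T; N7 = T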